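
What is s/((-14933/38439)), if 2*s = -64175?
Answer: 2466822825/29866 ≈ 82596.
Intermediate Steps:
s = -64175/2 (s = (½)*(-64175) = -64175/2 ≈ -32088.)
s/((-14933/38439)) = -64175/(2*((-14933/38439))) = -64175/(2*((-14933*1/38439))) = -64175/(2*(-14933/38439)) = -64175/2*(-38439/14933) = 2466822825/29866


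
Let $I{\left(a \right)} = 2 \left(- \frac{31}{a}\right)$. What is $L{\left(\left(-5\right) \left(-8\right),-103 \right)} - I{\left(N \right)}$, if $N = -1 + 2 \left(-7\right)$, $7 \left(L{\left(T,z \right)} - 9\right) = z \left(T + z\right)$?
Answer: $\frac{13978}{15} \approx 931.87$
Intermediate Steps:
$L{\left(T,z \right)} = 9 + \frac{z \left(T + z\right)}{7}$
$N = -15$ ($N = -1 - 14 = -15$)
$I{\left(a \right)} = - \frac{62}{a}$
$L{\left(\left(-5\right) \left(-8\right),-103 \right)} - I{\left(N \right)} = \left(9 + \frac{\left(-103\right)^{2}}{7} + \frac{1}{7} \left(\left(-5\right) \left(-8\right)\right) \left(-103\right)\right) - - \frac{62}{-15} = \left(9 + \frac{1}{7} \cdot 10609 + \frac{1}{7} \cdot 40 \left(-103\right)\right) - \left(-62\right) \left(- \frac{1}{15}\right) = \left(9 + \frac{10609}{7} - \frac{4120}{7}\right) - \frac{62}{15} = 936 - \frac{62}{15} = \frac{13978}{15}$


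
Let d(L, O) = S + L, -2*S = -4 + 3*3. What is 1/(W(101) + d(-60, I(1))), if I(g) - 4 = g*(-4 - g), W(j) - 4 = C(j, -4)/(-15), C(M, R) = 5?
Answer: -6/353 ≈ -0.016997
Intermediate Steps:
W(j) = 11/3 (W(j) = 4 + 5/(-15) = 4 + 5*(-1/15) = 4 - 1/3 = 11/3)
I(g) = 4 + g*(-4 - g)
S = -5/2 (S = -(-4 + 3*3)/2 = -(-4 + 9)/2 = -1/2*5 = -5/2 ≈ -2.5000)
d(L, O) = -5/2 + L
1/(W(101) + d(-60, I(1))) = 1/(11/3 + (-5/2 - 60)) = 1/(11/3 - 125/2) = 1/(-353/6) = -6/353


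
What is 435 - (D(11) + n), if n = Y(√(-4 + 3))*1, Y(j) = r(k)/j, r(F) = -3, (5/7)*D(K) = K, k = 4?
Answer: 2098/5 - 3*I ≈ 419.6 - 3.0*I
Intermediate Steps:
D(K) = 7*K/5
Y(j) = -3/j
n = 3*I (n = -3/√(-4 + 3)*1 = -3*(-I)*1 = -(-3)*I*1 = (3*I)*1 = 3*I ≈ 3.0*I)
435 - (D(11) + n) = 435 - ((7/5)*11 + 3*I) = 435 - (77/5 + 3*I) = 435 + (-77/5 - 3*I) = 2098/5 - 3*I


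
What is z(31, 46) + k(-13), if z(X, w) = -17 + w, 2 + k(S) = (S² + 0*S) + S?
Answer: 183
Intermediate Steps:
k(S) = -2 + S + S² (k(S) = -2 + ((S² + 0*S) + S) = -2 + ((S² + 0) + S) = -2 + (S² + S) = -2 + (S + S²) = -2 + S + S²)
z(31, 46) + k(-13) = (-17 + 46) + (-2 - 13 + (-13)²) = 29 + (-2 - 13 + 169) = 29 + 154 = 183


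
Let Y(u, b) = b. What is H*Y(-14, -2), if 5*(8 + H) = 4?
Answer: 72/5 ≈ 14.400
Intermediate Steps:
H = -36/5 (H = -8 + (1/5)*4 = -8 + 4/5 = -36/5 ≈ -7.2000)
H*Y(-14, -2) = -36/5*(-2) = 72/5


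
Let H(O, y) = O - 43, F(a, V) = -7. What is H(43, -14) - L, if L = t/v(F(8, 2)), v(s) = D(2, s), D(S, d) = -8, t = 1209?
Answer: 1209/8 ≈ 151.13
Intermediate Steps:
v(s) = -8
L = -1209/8 (L = 1209/(-8) = 1209*(-⅛) = -1209/8 ≈ -151.13)
H(O, y) = -43 + O
H(43, -14) - L = (-43 + 43) - 1*(-1209/8) = 0 + 1209/8 = 1209/8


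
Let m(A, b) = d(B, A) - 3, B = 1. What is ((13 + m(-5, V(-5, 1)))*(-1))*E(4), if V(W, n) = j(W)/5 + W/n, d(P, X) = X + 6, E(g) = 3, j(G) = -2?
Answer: -33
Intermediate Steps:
d(P, X) = 6 + X
V(W, n) = -2/5 + W/n
m(A, b) = 3 + A (m(A, b) = (6 + A) - 3 = 3 + A)
((13 + m(-5, V(-5, 1)))*(-1))*E(4) = ((13 + (3 - 5))*(-1))*3 = ((13 - 2)*(-1))*3 = (11*(-1))*3 = -11*3 = -33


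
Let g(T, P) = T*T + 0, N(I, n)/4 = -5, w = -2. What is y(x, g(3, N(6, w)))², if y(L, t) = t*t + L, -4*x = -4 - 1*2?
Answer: 27225/4 ≈ 6806.3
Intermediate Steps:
N(I, n) = -20 (N(I, n) = 4*(-5) = -20)
g(T, P) = T² (g(T, P) = T² + 0 = T²)
x = 3/2 (x = -(-4 - 1*2)/4 = -(-4 - 2)/4 = -¼*(-6) = 3/2 ≈ 1.5000)
y(L, t) = L + t² (y(L, t) = t² + L = L + t²)
y(x, g(3, N(6, w)))² = (3/2 + (3²)²)² = (3/2 + 9²)² = (3/2 + 81)² = (165/2)² = 27225/4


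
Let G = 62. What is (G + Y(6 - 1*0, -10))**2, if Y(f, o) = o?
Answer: 2704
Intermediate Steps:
(G + Y(6 - 1*0, -10))**2 = (62 - 10)**2 = 52**2 = 2704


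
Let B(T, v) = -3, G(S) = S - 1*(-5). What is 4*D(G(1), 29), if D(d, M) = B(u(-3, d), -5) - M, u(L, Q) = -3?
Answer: -128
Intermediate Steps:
G(S) = 5 + S (G(S) = S + 5 = 5 + S)
D(d, M) = -3 - M
4*D(G(1), 29) = 4*(-3 - 1*29) = 4*(-3 - 29) = 4*(-32) = -128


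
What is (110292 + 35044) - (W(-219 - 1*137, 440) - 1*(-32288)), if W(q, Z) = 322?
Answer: 112726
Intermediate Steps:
(110292 + 35044) - (W(-219 - 1*137, 440) - 1*(-32288)) = (110292 + 35044) - (322 - 1*(-32288)) = 145336 - (322 + 32288) = 145336 - 1*32610 = 145336 - 32610 = 112726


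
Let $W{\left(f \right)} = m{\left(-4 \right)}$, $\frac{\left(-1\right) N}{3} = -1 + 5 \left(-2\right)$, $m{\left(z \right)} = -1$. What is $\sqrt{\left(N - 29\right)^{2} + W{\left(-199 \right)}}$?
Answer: $\sqrt{15} \approx 3.873$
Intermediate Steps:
$N = 33$ ($N = - 3 \left(-1 + 5 \left(-2\right)\right) = - 3 \left(-1 - 10\right) = \left(-3\right) \left(-11\right) = 33$)
$W{\left(f \right)} = -1$
$\sqrt{\left(N - 29\right)^{2} + W{\left(-199 \right)}} = \sqrt{\left(33 - 29\right)^{2} - 1} = \sqrt{4^{2} - 1} = \sqrt{16 - 1} = \sqrt{15}$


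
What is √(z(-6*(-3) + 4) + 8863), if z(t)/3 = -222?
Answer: √8197 ≈ 90.537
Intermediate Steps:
z(t) = -666 (z(t) = 3*(-222) = -666)
√(z(-6*(-3) + 4) + 8863) = √(-666 + 8863) = √8197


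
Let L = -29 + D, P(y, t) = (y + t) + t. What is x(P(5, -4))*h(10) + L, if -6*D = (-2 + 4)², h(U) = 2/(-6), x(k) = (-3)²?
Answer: -98/3 ≈ -32.667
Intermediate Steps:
P(y, t) = y + 2*t (P(y, t) = (t + y) + t = y + 2*t)
x(k) = 9
h(U) = -⅓ (h(U) = 2*(-⅙) = -⅓)
D = -⅔ (D = -(-2 + 4)²/6 = -⅙*2² = -⅙*4 = -⅔ ≈ -0.66667)
L = -89/3 (L = -29 - ⅔ = -89/3 ≈ -29.667)
x(P(5, -4))*h(10) + L = 9*(-⅓) - 89/3 = -3 - 89/3 = -98/3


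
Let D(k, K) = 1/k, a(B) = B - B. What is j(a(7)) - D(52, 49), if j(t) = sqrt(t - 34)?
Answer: -1/52 + I*sqrt(34) ≈ -0.019231 + 5.831*I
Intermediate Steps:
a(B) = 0
j(t) = sqrt(-34 + t)
j(a(7)) - D(52, 49) = sqrt(-34 + 0) - 1/52 = sqrt(-34) - 1*1/52 = I*sqrt(34) - 1/52 = -1/52 + I*sqrt(34)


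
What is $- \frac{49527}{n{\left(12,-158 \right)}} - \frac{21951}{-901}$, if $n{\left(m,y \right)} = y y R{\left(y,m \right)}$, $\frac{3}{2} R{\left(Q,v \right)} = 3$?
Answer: $\frac{1051345701}{44985128} \approx 23.371$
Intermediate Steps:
$R{\left(Q,v \right)} = 2$ ($R{\left(Q,v \right)} = \frac{2}{3} \cdot 3 = 2$)
$n{\left(m,y \right)} = 2 y^{2}$ ($n{\left(m,y \right)} = y y 2 = y^{2} \cdot 2 = 2 y^{2}$)
$- \frac{49527}{n{\left(12,-158 \right)}} - \frac{21951}{-901} = - \frac{49527}{2 \left(-158\right)^{2}} - \frac{21951}{-901} = - \frac{49527}{2 \cdot 24964} - - \frac{21951}{901} = - \frac{49527}{49928} + \frac{21951}{901} = \frac{1051345701}{44985128}$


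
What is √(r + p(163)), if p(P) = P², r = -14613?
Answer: 14*√61 ≈ 109.34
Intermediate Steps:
√(r + p(163)) = √(-14613 + 163²) = √(-14613 + 26569) = √11956 = 14*√61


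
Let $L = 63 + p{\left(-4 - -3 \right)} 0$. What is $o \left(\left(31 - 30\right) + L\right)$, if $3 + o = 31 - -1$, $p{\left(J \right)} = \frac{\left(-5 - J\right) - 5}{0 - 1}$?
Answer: $1856$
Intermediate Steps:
$p{\left(J \right)} = 10 + J$ ($p{\left(J \right)} = \frac{-10 - J}{-1} = \left(-10 - J\right) \left(-1\right) = 10 + J$)
$L = 63$ ($L = 63 + \left(10 - 1\right) 0 = 63 + 9 \cdot 0 = 63 + 0 = 63$)
$o = 29$ ($o = -3 + \left(31 - -1\right) = -3 + \left(31 + 1\right) = -3 + 32 = 29$)
$o \left(\left(31 - 30\right) + L\right) = 29 \left(\left(31 - 30\right) + 63\right) = 29 \left(1 + 63\right) = 29 \cdot 64 = 1856$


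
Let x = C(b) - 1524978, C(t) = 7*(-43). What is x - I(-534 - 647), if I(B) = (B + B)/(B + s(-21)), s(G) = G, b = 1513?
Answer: -916693860/601 ≈ -1.5253e+6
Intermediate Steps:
C(t) = -301
x = -1525279 (x = -301 - 1524978 = -1525279)
I(B) = 2*B/(-21 + B) (I(B) = (B + B)/(B - 21) = (2*B)/(-21 + B) = 2*B/(-21 + B))
x - I(-534 - 647) = -1525279 - 2*(-534 - 647)/(-21 + (-534 - 647)) = -1525279 - 2*(-1181)/(-21 - 1181) = -1525279 - 2*(-1181)/(-1202) = -1525279 - 2*(-1181)*(-1)/1202 = -1525279 - 1*1181/601 = -1525279 - 1181/601 = -916693860/601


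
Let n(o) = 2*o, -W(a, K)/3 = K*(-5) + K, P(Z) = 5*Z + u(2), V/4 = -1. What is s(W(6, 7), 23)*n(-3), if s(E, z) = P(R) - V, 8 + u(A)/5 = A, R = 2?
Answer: 96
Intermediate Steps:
V = -4 (V = 4*(-1) = -4)
u(A) = -40 + 5*A
P(Z) = -30 + 5*Z (P(Z) = 5*Z + (-40 + 5*2) = 5*Z + (-40 + 10) = 5*Z - 30 = -30 + 5*Z)
W(a, K) = 12*K (W(a, K) = -3*(K*(-5) + K) = -3*(-5*K + K) = -(-12)*K = 12*K)
s(E, z) = -16 (s(E, z) = (-30 + 5*2) - 1*(-4) = (-30 + 10) + 4 = -20 + 4 = -16)
s(W(6, 7), 23)*n(-3) = -32*(-3) = -16*(-6) = 96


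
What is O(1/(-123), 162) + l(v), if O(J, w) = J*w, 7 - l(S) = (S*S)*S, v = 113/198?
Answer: 1749478559/318258072 ≈ 5.4970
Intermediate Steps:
v = 113/198 (v = 113*(1/198) = 113/198 ≈ 0.57071)
l(S) = 7 - S³ (l(S) = 7 - S*S*S = 7 - S²*S = 7 - S³)
O(1/(-123), 162) + l(v) = 162/(-123) + (7 - (113/198)³) = -1/123*162 + (7 - 1*1442897/7762392) = -54/41 + (7 - 1442897/7762392) = -54/41 + 52893847/7762392 = 1749478559/318258072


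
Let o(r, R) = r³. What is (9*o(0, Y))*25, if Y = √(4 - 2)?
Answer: 0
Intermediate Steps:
Y = √2 ≈ 1.4142
(9*o(0, Y))*25 = (9*0³)*25 = (9*0)*25 = 0*25 = 0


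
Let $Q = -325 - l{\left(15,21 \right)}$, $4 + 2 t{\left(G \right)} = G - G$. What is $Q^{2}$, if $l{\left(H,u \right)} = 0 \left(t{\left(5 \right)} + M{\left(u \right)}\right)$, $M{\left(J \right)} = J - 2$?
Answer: $105625$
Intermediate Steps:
$M{\left(J \right)} = -2 + J$
$t{\left(G \right)} = -2$ ($t{\left(G \right)} = -2 + \frac{G - G}{2} = -2 + \frac{1}{2} \cdot 0 = -2 + 0 = -2$)
$l{\left(H,u \right)} = 0$ ($l{\left(H,u \right)} = 0 \left(-2 + \left(-2 + u\right)\right) = 0 \left(-4 + u\right) = 0$)
$Q = -325$ ($Q = -325 - 0 = -325 + 0 = -325$)
$Q^{2} = \left(-325\right)^{2} = 105625$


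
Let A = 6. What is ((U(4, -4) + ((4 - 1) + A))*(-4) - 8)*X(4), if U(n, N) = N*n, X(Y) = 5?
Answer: 100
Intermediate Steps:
((U(4, -4) + ((4 - 1) + A))*(-4) - 8)*X(4) = ((-4*4 + ((4 - 1) + 6))*(-4) - 8)*5 = ((-16 + (3 + 6))*(-4) - 8)*5 = ((-16 + 9)*(-4) - 8)*5 = (-7*(-4) - 8)*5 = (28 - 8)*5 = 20*5 = 100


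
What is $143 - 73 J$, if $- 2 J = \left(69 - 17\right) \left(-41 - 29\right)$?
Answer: $-132717$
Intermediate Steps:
$J = 1820$ ($J = - \frac{\left(69 - 17\right) \left(-41 - 29\right)}{2} = - \frac{52 \left(-70\right)}{2} = \left(- \frac{1}{2}\right) \left(-3640\right) = 1820$)
$143 - 73 J = 143 - 132860 = -132717$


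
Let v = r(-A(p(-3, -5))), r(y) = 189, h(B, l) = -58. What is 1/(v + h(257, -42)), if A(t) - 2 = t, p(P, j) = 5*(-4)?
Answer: 1/131 ≈ 0.0076336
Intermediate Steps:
p(P, j) = -20
A(t) = 2 + t
v = 189
1/(v + h(257, -42)) = 1/(189 - 58) = 1/131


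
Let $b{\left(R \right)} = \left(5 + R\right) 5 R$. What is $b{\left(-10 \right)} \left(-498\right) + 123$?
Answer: $-124377$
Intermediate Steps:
$b{\left(R \right)} = 5 R \left(5 + R\right)$
$b{\left(-10 \right)} \left(-498\right) + 123 = 5 \left(-10\right) \left(5 - 10\right) \left(-498\right) + 123 = 5 \left(-10\right) \left(-5\right) \left(-498\right) + 123 = 250 \left(-498\right) + 123 = -124500 + 123 = -124377$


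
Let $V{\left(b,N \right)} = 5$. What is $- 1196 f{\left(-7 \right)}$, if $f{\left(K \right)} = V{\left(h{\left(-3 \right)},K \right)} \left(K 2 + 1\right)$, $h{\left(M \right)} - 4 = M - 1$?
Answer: $77740$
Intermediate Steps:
$h{\left(M \right)} = 3 + M$ ($h{\left(M \right)} = 4 + \left(M - 1\right) = 4 + \left(-1 + M\right) = 3 + M$)
$f{\left(K \right)} = 5 + 10 K$ ($f{\left(K \right)} = 5 \left(K 2 + 1\right) = 5 \left(2 K + 1\right) = 5 \left(1 + 2 K\right) = 5 + 10 K$)
$- 1196 f{\left(-7 \right)} = - 1196 \left(5 + 10 \left(-7\right)\right) = - 1196 \left(5 - 70\right) = \left(-1196\right) \left(-65\right) = 77740$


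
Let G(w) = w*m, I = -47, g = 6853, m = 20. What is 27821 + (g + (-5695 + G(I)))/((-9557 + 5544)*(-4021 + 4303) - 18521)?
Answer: 31999352309/1150187 ≈ 27821.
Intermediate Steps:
G(w) = 20*w (G(w) = w*20 = 20*w)
27821 + (g + (-5695 + G(I)))/((-9557 + 5544)*(-4021 + 4303) - 18521) = 27821 + (6853 + (-5695 + 20*(-47)))/((-9557 + 5544)*(-4021 + 4303) - 18521) = 27821 + (6853 + (-5695 - 940))/(-4013*282 - 18521) = 27821 + (6853 - 6635)/(-1131666 - 18521) = 27821 + 218/(-1150187) = 27821 + 218*(-1/1150187) = 27821 - 218/1150187 = 31999352309/1150187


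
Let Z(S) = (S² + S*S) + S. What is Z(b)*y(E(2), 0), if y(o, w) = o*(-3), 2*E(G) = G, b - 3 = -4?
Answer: -3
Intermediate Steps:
b = -1 (b = 3 - 4 = -1)
E(G) = G/2
Z(S) = S + 2*S² (Z(S) = (S² + S²) + S = 2*S² + S = S + 2*S²)
y(o, w) = -3*o
Z(b)*y(E(2), 0) = (-(1 + 2*(-1)))*(-3*2/2) = (-(1 - 2))*(-3*1) = -1*(-1)*(-3) = 1*(-3) = -3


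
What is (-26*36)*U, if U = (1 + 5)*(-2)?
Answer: 11232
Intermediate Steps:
U = -12 (U = 6*(-2) = -12)
(-26*36)*U = -26*36*(-12) = -936*(-12) = 11232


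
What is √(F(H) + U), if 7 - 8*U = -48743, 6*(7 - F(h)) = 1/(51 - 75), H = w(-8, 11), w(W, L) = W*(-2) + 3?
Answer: √878509/12 ≈ 78.107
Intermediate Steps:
w(W, L) = 3 - 2*W (w(W, L) = -2*W + 3 = 3 - 2*W)
H = 19 (H = 3 - 2*(-8) = 3 + 16 = 19)
F(h) = 1009/144 (F(h) = 7 - 1/(6*(51 - 75)) = 7 - ⅙/(-24) = 7 - ⅙*(-1/24) = 7 + 1/144 = 1009/144)
U = 24375/4 (U = 7/8 - ⅛*(-48743) = 7/8 + 48743/8 = 24375/4 ≈ 6093.8)
√(F(H) + U) = √(1009/144 + 24375/4) = √(878509/144) = √878509/12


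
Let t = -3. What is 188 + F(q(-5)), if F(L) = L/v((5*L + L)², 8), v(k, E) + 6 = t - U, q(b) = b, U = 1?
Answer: 377/2 ≈ 188.50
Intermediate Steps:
v(k, E) = -10 (v(k, E) = -6 + (-3 - 1*1) = -6 + (-3 - 1) = -6 - 4 = -10)
F(L) = -L/10 (F(L) = L/(-10) = L*(-⅒) = -L/10)
188 + F(q(-5)) = 188 - ⅒*(-5) = 188 + ½ = 377/2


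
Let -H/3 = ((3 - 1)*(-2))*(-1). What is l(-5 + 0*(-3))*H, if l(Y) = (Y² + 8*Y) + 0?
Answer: 180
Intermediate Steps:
H = -12 (H = -3*(3 - 1)*(-2)*(-1) = -3*2*(-2)*(-1) = -(-12)*(-1) = -3*4 = -12)
l(Y) = Y² + 8*Y
l(-5 + 0*(-3))*H = ((-5 + 0*(-3))*(8 + (-5 + 0*(-3))))*(-12) = ((-5 + 0)*(8 + (-5 + 0)))*(-12) = -5*(8 - 5)*(-12) = -5*3*(-12) = -15*(-12) = 180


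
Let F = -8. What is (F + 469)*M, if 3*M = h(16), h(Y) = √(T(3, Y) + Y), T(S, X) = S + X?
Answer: 461*√35/3 ≈ 909.10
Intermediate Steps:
h(Y) = √(3 + 2*Y) (h(Y) = √((3 + Y) + Y) = √(3 + 2*Y))
M = √35/3 (M = √(3 + 2*16)/3 = √(3 + 32)/3 = √35/3 ≈ 1.9720)
(F + 469)*M = (-8 + 469)*(√35/3) = 461*(√35/3) = 461*√35/3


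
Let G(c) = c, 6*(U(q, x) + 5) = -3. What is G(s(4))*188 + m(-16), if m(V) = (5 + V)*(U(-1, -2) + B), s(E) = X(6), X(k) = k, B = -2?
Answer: 2421/2 ≈ 1210.5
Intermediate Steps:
U(q, x) = -11/2 (U(q, x) = -5 + (⅙)*(-3) = -5 - ½ = -11/2)
s(E) = 6
m(V) = -75/2 - 15*V/2 (m(V) = (5 + V)*(-11/2 - 2) = (5 + V)*(-15/2) = -75/2 - 15*V/2)
G(s(4))*188 + m(-16) = 6*188 + (-75/2 - 15/2*(-16)) = 1128 + (-75/2 + 120) = 1128 + 165/2 = 2421/2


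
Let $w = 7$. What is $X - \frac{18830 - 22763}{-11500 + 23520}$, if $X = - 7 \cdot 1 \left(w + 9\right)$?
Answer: $- \frac{1342307}{12020} \approx -111.67$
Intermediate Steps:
$X = -112$ ($X = - 7 \cdot 1 \left(7 + 9\right) = - 7 \cdot 1 \cdot 16 = \left(-7\right) 16 = -112$)
$X - \frac{18830 - 22763}{-11500 + 23520} = -112 - \frac{18830 - 22763}{-11500 + 23520} = -112 - - \frac{3933}{12020} = -112 + \frac{3933}{12020} = - \frac{1342307}{12020}$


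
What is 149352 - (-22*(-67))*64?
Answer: 55016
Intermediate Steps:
149352 - (-22*(-67))*64 = 149352 - 1474*64 = 149352 - 1*94336 = 149352 - 94336 = 55016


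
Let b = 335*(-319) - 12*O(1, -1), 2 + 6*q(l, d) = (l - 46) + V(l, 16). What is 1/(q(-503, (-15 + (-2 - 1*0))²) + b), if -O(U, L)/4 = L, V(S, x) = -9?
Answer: -3/321019 ≈ -9.3452e-6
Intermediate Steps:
q(l, d) = -19/2 + l/6 (q(l, d) = -⅓ + ((l - 46) - 9)/6 = -⅓ + ((-46 + l) - 9)/6 = -⅓ + (-55 + l)/6 = -⅓ + (-55/6 + l/6) = -19/2 + l/6)
O(U, L) = -4*L
b = -106913 (b = 335*(-319) - (-48)*(-1) = -106865 - 12*4 = -106865 - 48 = -106913)
1/(q(-503, (-15 + (-2 - 1*0))²) + b) = 1/((-19/2 + (⅙)*(-503)) - 106913) = 1/((-19/2 - 503/6) - 106913) = 1/(-280/3 - 106913) = 1/(-321019/3) = -3/321019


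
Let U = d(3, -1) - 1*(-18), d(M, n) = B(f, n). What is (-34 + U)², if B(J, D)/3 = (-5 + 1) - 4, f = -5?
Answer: 1600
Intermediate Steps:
B(J, D) = -24 (B(J, D) = 3*((-5 + 1) - 4) = 3*(-4 - 4) = 3*(-8) = -24)
d(M, n) = -24
U = -6 (U = -24 - 1*(-18) = -24 + 18 = -6)
(-34 + U)² = (-34 - 6)² = (-40)² = 1600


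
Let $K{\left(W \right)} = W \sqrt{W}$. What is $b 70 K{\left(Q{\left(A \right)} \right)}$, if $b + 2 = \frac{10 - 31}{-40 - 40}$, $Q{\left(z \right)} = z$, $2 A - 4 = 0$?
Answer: $- \frac{973 \sqrt{2}}{4} \approx -344.01$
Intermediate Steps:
$A = 2$ ($A = 2 + \frac{1}{2} \cdot 0 = 2 + 0 = 2$)
$K{\left(W \right)} = W^{\frac{3}{2}}$
$b = - \frac{139}{80}$ ($b = -2 + \frac{10 - 31}{-40 - 40} = -2 - \frac{21}{-80} = -2 - - \frac{21}{80} = -2 + \frac{21}{80} = - \frac{139}{80} \approx -1.7375$)
$b 70 K{\left(Q{\left(A \right)} \right)} = \left(- \frac{139}{80}\right) 70 \cdot 2^{\frac{3}{2}} = - \frac{973 \cdot 2 \sqrt{2}}{8} = - \frac{973 \sqrt{2}}{4}$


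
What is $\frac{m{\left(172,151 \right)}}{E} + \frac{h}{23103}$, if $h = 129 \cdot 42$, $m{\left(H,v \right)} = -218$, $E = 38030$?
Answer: $\frac{11167227}{48811505} \approx 0.22878$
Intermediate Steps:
$h = 5418$
$\frac{m{\left(172,151 \right)}}{E} + \frac{h}{23103} = - \frac{218}{38030} + \frac{5418}{23103} = \left(-218\right) \frac{1}{38030} + 5418 \cdot \frac{1}{23103} = - \frac{109}{19015} + \frac{602}{2567} = \frac{11167227}{48811505}$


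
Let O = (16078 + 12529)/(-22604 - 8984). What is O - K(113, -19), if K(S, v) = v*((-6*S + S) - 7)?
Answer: -343326991/31588 ≈ -10869.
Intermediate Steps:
O = -28607/31588 (O = 28607/(-31588) = 28607*(-1/31588) = -28607/31588 ≈ -0.90563)
K(S, v) = v*(-7 - 5*S) (K(S, v) = v*(-5*S - 7) = v*(-7 - 5*S))
O - K(113, -19) = -28607/31588 - (-1)*(-19)*(7 + 5*113) = -28607/31588 - (-1)*(-19)*(7 + 565) = -28607/31588 - (-1)*(-19)*572 = -28607/31588 - 1*10868 = -28607/31588 - 10868 = -343326991/31588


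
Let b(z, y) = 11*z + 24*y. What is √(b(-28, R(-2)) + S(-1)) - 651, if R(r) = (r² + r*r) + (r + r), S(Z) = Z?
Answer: -651 + I*√213 ≈ -651.0 + 14.595*I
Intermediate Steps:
R(r) = 2*r + 2*r² (R(r) = (r² + r²) + 2*r = 2*r² + 2*r = 2*r + 2*r²)
√(b(-28, R(-2)) + S(-1)) - 651 = √((11*(-28) + 24*(2*(-2)*(1 - 2))) - 1) - 651 = √((-308 + 24*(2*(-2)*(-1))) - 1) - 651 = √((-308 + 24*4) - 1) - 651 = √((-308 + 96) - 1) - 651 = √(-212 - 1) - 651 = √(-213) - 651 = I*√213 - 651 = -651 + I*√213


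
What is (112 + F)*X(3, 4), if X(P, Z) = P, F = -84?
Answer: 84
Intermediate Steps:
(112 + F)*X(3, 4) = (112 - 84)*3 = 28*3 = 84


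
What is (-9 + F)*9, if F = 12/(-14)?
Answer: -621/7 ≈ -88.714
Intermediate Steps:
F = -6/7 (F = 12*(-1/14) = -6/7 ≈ -0.85714)
(-9 + F)*9 = (-9 - 6/7)*9 = -69/7*9 = -621/7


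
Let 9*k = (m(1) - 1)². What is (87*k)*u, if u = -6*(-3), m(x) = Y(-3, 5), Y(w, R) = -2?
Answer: 1566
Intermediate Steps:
m(x) = -2
k = 1 (k = (-2 - 1)²/9 = (⅑)*(-3)² = (⅑)*9 = 1)
u = 18
(87*k)*u = (87*1)*18 = 87*18 = 1566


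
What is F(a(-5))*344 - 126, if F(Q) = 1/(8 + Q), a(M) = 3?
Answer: -1042/11 ≈ -94.727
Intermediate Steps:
F(a(-5))*344 - 126 = 344/(8 + 3) - 126 = 344/11 - 126 = -1042/11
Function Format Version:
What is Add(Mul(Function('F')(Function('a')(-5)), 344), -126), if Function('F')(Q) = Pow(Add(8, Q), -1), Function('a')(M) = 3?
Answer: Rational(-1042, 11) ≈ -94.727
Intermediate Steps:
Add(Mul(Function('F')(Function('a')(-5)), 344), -126) = Add(Mul(Pow(Add(8, 3), -1), 344), -126) = Add(Mul(Pow(11, -1), 344), -126) = Add(Mul(Rational(1, 11), 344), -126) = Add(Rational(344, 11), -126) = Rational(-1042, 11)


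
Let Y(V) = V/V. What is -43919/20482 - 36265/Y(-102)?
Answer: -742823649/20482 ≈ -36267.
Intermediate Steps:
Y(V) = 1
-43919/20482 - 36265/Y(-102) = -43919/20482 - 36265/1 = -43919*1/20482 - 36265*1 = -43919/20482 - 36265 = -742823649/20482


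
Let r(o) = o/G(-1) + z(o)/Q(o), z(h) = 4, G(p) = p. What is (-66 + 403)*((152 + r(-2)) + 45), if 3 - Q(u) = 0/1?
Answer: 202537/3 ≈ 67512.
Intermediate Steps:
Q(u) = 3 (Q(u) = 3 - 0/1 = 3 - 0 = 3 - 1*0 = 3 + 0 = 3)
r(o) = 4/3 - o (r(o) = o/(-1) + 4/3 = o*(-1) + 4*(1/3) = -o + 4/3 = 4/3 - o)
(-66 + 403)*((152 + r(-2)) + 45) = (-66 + 403)*((152 + (4/3 - 1*(-2))) + 45) = 337*((152 + (4/3 + 2)) + 45) = 337*((152 + 10/3) + 45) = 337*(466/3 + 45) = 337*(601/3) = 202537/3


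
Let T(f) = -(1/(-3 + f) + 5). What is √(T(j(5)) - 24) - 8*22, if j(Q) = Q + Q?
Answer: -176 + 2*I*√357/7 ≈ -176.0 + 5.3984*I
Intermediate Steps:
j(Q) = 2*Q
T(f) = -5 - 1/(-3 + f) (T(f) = -(5 + 1/(-3 + f)) = -5 - 1/(-3 + f))
√(T(j(5)) - 24) - 8*22 = √((14 - 10*5)/(-3 + 2*5) - 24) - 8*22 = √((14 - 5*10)/(-3 + 10) - 24) - 176 = √((14 - 50)/7 - 24) - 176 = √((⅐)*(-36) - 24) - 176 = √(-36/7 - 24) - 176 = √(-204/7) - 176 = 2*I*√357/7 - 176 = -176 + 2*I*√357/7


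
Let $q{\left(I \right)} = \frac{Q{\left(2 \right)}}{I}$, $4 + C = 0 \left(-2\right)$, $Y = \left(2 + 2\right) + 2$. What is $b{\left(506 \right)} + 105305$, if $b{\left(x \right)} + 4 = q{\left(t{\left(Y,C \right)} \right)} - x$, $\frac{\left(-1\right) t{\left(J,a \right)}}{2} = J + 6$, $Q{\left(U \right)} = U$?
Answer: $\frac{1257539}{12} \approx 1.0479 \cdot 10^{5}$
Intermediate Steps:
$Y = 6$ ($Y = 4 + 2 = 6$)
$C = -4$ ($C = -4 + 0 \left(-2\right) = -4 + 0 = -4$)
$t{\left(J,a \right)} = -12 - 2 J$ ($t{\left(J,a \right)} = - 2 \left(J + 6\right) = - 2 \left(6 + J\right) = -12 - 2 J$)
$q{\left(I \right)} = \frac{2}{I}$
$b{\left(x \right)} = - \frac{49}{12} - x$ ($b{\left(x \right)} = -4 - \left(x - \frac{2}{-12 - 12}\right) = -4 - \left(\frac{1}{12} + x\right) = - \frac{49}{12} - x$)
$b{\left(506 \right)} + 105305 = \left(- \frac{49}{12} - 506\right) + 105305 = - \frac{6121}{12} + 105305 = \frac{1257539}{12}$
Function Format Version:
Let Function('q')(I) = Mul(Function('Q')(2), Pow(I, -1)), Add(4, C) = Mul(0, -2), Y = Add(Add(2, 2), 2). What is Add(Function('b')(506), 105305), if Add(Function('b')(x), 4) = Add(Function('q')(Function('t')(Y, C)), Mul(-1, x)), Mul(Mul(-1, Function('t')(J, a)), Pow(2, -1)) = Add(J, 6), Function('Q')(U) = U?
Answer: Rational(1257539, 12) ≈ 1.0479e+5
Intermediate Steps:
Y = 6 (Y = Add(4, 2) = 6)
C = -4 (C = Add(-4, Mul(0, -2)) = Add(-4, 0) = -4)
Function('t')(J, a) = Add(-12, Mul(-2, J)) (Function('t')(J, a) = Mul(-2, Add(J, 6)) = Mul(-2, Add(6, J)) = Add(-12, Mul(-2, J)))
Function('q')(I) = Mul(2, Pow(I, -1))
Function('b')(x) = Add(Rational(-49, 12), Mul(-1, x)) (Function('b')(x) = Add(-4, Add(Mul(2, Pow(Add(-12, Mul(-2, 6)), -1)), Mul(-1, x))) = Add(-4, Add(Mul(2, Pow(Add(-12, -12), -1)), Mul(-1, x))) = Add(-4, Add(Mul(2, Pow(-24, -1)), Mul(-1, x))) = Add(-4, Add(Mul(2, Rational(-1, 24)), Mul(-1, x))) = Add(-4, Add(Rational(-1, 12), Mul(-1, x))) = Add(Rational(-49, 12), Mul(-1, x)))
Add(Function('b')(506), 105305) = Add(Add(Rational(-49, 12), Mul(-1, 506)), 105305) = Add(Add(Rational(-49, 12), -506), 105305) = Add(Rational(-6121, 12), 105305) = Rational(1257539, 12)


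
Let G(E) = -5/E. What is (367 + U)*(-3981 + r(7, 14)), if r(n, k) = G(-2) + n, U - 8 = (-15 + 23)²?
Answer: -3486977/2 ≈ -1.7435e+6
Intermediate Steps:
U = 72 (U = 8 + (-15 + 23)² = 8 + 8² = 8 + 64 = 72)
r(n, k) = 5/2 + n (r(n, k) = -5/(-2) + n = -5*(-½) + n = 5/2 + n)
(367 + U)*(-3981 + r(7, 14)) = (367 + 72)*(-3981 + (5/2 + 7)) = 439*(-3981 + 19/2) = 439*(-7943/2) = -3486977/2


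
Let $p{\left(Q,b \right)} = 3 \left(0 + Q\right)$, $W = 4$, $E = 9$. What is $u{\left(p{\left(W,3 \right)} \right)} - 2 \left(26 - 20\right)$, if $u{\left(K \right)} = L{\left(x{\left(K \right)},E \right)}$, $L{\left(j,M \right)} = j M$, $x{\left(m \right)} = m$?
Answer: $96$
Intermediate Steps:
$L{\left(j,M \right)} = M j$
$p{\left(Q,b \right)} = 3 Q$
$u{\left(K \right)} = 9 K$
$u{\left(p{\left(W,3 \right)} \right)} - 2 \left(26 - 20\right) = 9 \cdot 3 \cdot 4 - 2 \left(26 - 20\right) = 9 \cdot 12 - 2 \cdot 6 = 108 - 12 = 96$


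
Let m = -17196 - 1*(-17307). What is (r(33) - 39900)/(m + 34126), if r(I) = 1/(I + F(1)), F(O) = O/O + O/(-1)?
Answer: -1316699/1129821 ≈ -1.1654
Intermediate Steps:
F(O) = 1 - O (F(O) = 1 + O*(-1) = 1 - O)
m = 111 (m = -17196 + 17307 = 111)
r(I) = 1/I (r(I) = 1/(I + (1 - 1*1)) = 1/(I + (1 - 1)) = 1/(I + 0) = 1/I)
(r(33) - 39900)/(m + 34126) = (1/33 - 39900)/(111 + 34126) = (1/33 - 39900)/34237 = -1316699/33*1/34237 = -1316699/1129821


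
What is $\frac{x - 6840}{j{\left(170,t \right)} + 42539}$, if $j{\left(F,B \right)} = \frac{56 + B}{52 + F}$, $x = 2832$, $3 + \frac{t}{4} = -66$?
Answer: $- \frac{444888}{4721719} \approx -0.094222$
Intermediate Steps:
$t = -276$ ($t = -12 + 4 \left(-66\right) = -12 - 264 = -276$)
$j{\left(F,B \right)} = \frac{56 + B}{52 + F}$
$\frac{x - 6840}{j{\left(170,t \right)} + 42539} = \frac{2832 - 6840}{\frac{56 - 276}{52 + 170} + 42539} = - \frac{4008}{\frac{1}{222} \left(-220\right) + 42539} = - \frac{4008}{- \frac{110}{111} + 42539} = - \frac{4008}{\frac{4721719}{111}} = \left(-4008\right) \frac{111}{4721719} = - \frac{444888}{4721719}$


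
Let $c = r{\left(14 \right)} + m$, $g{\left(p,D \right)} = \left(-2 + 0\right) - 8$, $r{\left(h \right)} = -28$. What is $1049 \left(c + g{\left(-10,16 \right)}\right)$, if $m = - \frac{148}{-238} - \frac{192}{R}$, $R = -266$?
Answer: $- \frac{12420160}{323} \approx -38453.0$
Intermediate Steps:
$g{\left(p,D \right)} = -10$ ($g{\left(p,D \right)} = -2 - 8 = -10$)
$m = \frac{434}{323}$ ($m = - \frac{148}{-238} - \frac{192}{-266} = \left(-148\right) \left(- \frac{1}{238}\right) - - \frac{96}{133} = \frac{74}{119} + \frac{96}{133} = \frac{434}{323} \approx 1.3437$)
$c = - \frac{8610}{323}$ ($c = -28 + \frac{434}{323} = - \frac{8610}{323} \approx -26.656$)
$1049 \left(c + g{\left(-10,16 \right)}\right) = 1049 \left(- \frac{8610}{323} - 10\right) = 1049 \left(- \frac{11840}{323}\right) = - \frac{12420160}{323}$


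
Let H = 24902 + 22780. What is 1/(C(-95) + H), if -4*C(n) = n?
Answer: 4/190823 ≈ 2.0962e-5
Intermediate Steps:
C(n) = -n/4
H = 47682
1/(C(-95) + H) = 1/(-1/4*(-95) + 47682) = 1/(95/4 + 47682) = 1/(190823/4) = 4/190823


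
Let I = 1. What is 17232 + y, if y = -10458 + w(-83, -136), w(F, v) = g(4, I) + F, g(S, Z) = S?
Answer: 6695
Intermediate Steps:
w(F, v) = 4 + F
y = -10537 (y = -10458 + (4 - 83) = -10458 - 79 = -10537)
17232 + y = 17232 - 10537 = 6695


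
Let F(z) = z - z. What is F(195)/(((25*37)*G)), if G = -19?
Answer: 0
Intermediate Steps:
F(z) = 0
F(195)/(((25*37)*G)) = 0/(((25*37)*(-19))) = 0/((925*(-19))) = 0/(-17575) = 0*(-1/17575) = 0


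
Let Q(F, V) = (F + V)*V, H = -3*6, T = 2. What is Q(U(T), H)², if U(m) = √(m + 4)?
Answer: 106920 - 11664*√6 ≈ 78349.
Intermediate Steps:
U(m) = √(4 + m)
H = -18
Q(F, V) = V*(F + V)
Q(U(T), H)² = (-18*(√(4 + 2) - 18))² = (-18*(√6 - 18))² = (-18*(-18 + √6))² = (324 - 18*√6)²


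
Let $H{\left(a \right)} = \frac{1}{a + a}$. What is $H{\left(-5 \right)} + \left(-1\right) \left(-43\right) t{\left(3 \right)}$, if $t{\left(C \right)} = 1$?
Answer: $\frac{429}{10} \approx 42.9$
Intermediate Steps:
$H{\left(a \right)} = \frac{1}{2 a}$
$H{\left(-5 \right)} + \left(-1\right) \left(-43\right) t{\left(3 \right)} = \frac{1}{2 \left(-5\right)} + \left(-1\right) \left(-43\right) 1 = \frac{1}{2} \left(- \frac{1}{5}\right) + 43 \cdot 1 = - \frac{1}{10} + 43 = \frac{429}{10}$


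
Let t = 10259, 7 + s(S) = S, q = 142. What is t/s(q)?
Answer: 10259/135 ≈ 75.993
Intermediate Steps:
s(S) = -7 + S
t/s(q) = 10259/(-7 + 142) = 10259/135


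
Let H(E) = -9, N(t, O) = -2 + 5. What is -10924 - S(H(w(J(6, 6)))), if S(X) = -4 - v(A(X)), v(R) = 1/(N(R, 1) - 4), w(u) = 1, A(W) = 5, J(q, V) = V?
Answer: -10921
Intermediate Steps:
N(t, O) = 3
v(R) = -1 (v(R) = 1/(3 - 4) = 1/(-1) = -1)
S(X) = -3 (S(X) = -4 - 1*(-1) = -4 + 1 = -3)
-10924 - S(H(w(J(6, 6)))) = -10924 - 1*(-3) = -10924 + 3 = -10921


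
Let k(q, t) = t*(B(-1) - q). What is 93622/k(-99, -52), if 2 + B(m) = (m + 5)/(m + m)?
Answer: -46811/2470 ≈ -18.952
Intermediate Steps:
B(m) = -2 + (5 + m)/(2*m) (B(m) = -2 + (m + 5)/(m + m) = -2 + (5 + m)/((2*m)) = -2 + (5 + m)*(1/(2*m)) = -2 + (5 + m)/(2*m))
k(q, t) = t*(-4 - q) (k(q, t) = t*((½)*(5 - 3*(-1))/(-1) - q) = t*((½)*(-1)*(5 + 3) - q) = t*((½)*(-1)*8 - q) = t*(-4 - q))
93622/k(-99, -52) = 93622/((-1*(-52)*(4 - 99))) = 93622/((-1*(-52)*(-95))) = 93622/(-4940) = 93622*(-1/4940) = -46811/2470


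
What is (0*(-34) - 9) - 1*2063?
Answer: -2072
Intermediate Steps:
(0*(-34) - 9) - 1*2063 = (0 - 9) - 2063 = -9 - 2063 = -2072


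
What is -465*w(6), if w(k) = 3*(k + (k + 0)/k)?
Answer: -9765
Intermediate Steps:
w(k) = 3 + 3*k (w(k) = 3*(k + k/k) = 3*(k + 1) = 3*(1 + k) = 3 + 3*k)
-465*w(6) = -465*(3 + 3*6) = -465*(3 + 18) = -465*21 = -9765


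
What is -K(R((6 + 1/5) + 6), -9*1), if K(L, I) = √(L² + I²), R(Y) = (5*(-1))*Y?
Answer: -√3802 ≈ -61.660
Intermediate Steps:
R(Y) = -5*Y
K(L, I) = √(I² + L²)
-K(R((6 + 1/5) + 6), -9*1) = -√((-9*1)² + (-5*((6 + 1/5) + 6))²) = -√((-9)² + (-5*((6 + ⅕) + 6))²) = -√(81 + (-5*(31/5 + 6))²) = -√(81 + (-5*61/5)²) = -√(81 + (-61)²) = -√(81 + 3721) = -√3802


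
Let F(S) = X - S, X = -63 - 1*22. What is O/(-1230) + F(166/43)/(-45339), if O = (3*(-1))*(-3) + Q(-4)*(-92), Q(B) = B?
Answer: -81143411/266442190 ≈ -0.30454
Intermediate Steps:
X = -85 (X = -63 - 22 = -85)
F(S) = -85 - S
O = 377 (O = (3*(-1))*(-3) - 4*(-92) = -3*(-3) + 368 = 9 + 368 = 377)
O/(-1230) + F(166/43)/(-45339) = 377/(-1230) + (-85 - 166/43)/(-45339) = 377*(-1/1230) + (-85 - 166/43)*(-1/45339) = -377/1230 + (-85 - 1*166/43)*(-1/45339) = -377/1230 + (-85 - 166/43)*(-1/45339) = -377/1230 - 3821/43*(-1/45339) = -377/1230 + 3821/1949577 = -81143411/266442190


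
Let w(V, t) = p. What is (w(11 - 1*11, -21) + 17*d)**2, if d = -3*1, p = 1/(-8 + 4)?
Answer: 42025/16 ≈ 2626.6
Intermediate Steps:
p = -1/4 (p = 1/(-4) = -1/4 ≈ -0.25000)
d = -3
w(V, t) = -1/4
(w(11 - 1*11, -21) + 17*d)**2 = (-1/4 + 17*(-3))**2 = (-1/4 - 51)**2 = (-205/4)**2 = 42025/16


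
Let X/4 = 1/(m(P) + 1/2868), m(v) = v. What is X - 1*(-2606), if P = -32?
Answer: 239154178/91775 ≈ 2605.9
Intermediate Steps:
X = -11472/91775 (X = 4/(-32 + 1/2868) = 4/(-91775/2868) = 4*(-2868/91775) = -11472/91775 ≈ -0.12500)
X - 1*(-2606) = -11472/91775 - 1*(-2606) = -11472/91775 + 2606 = 239154178/91775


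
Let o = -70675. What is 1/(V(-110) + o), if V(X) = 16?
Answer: -1/70659 ≈ -1.4152e-5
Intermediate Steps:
1/(V(-110) + o) = 1/(16 - 70675) = 1/(-70659) = -1/70659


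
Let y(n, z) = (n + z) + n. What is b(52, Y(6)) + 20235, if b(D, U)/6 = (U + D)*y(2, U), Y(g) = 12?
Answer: 26379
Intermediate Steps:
y(n, z) = z + 2*n
b(D, U) = 6*(4 + U)*(D + U) (b(D, U) = 6*((U + D)*(U + 2*2)) = 6*((D + U)*(U + 4)) = 6*((D + U)*(4 + U)) = 6*((4 + U)*(D + U)) = 6*(4 + U)*(D + U))
b(52, Y(6)) + 20235 = 6*(4 + 12)*(52 + 12) + 20235 = 6*16*64 + 20235 = 6144 + 20235 = 26379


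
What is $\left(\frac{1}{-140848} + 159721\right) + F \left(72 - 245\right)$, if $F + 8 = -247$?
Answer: $\frac{28709892927}{140848} \approx 2.0384 \cdot 10^{5}$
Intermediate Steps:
$F = -255$ ($F = -8 - 247 = -255$)
$\left(\frac{1}{-140848} + 159721\right) + F \left(72 - 245\right) = \left(\frac{1}{-140848} + 159721\right) - 255 \left(72 - 245\right) = \left(- \frac{1}{140848} + 159721\right) - -44115 = \frac{22496383407}{140848} + 44115 = \frac{28709892927}{140848}$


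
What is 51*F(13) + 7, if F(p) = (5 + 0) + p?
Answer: 925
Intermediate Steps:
F(p) = 5 + p
51*F(13) + 7 = 51*(5 + 13) + 7 = 51*18 + 7 = 918 + 7 = 925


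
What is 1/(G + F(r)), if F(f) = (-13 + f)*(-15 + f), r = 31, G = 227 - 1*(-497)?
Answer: 1/1012 ≈ 0.00098814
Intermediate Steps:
G = 724 (G = 227 + 497 = 724)
F(f) = (-15 + f)*(-13 + f)
1/(G + F(r)) = 1/(724 + (195 + 31² - 28*31)) = 1/(724 + (195 + 961 - 868)) = 1/(724 + 288) = 1/1012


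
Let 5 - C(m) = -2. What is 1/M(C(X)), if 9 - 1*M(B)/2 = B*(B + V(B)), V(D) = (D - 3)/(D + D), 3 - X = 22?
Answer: -1/84 ≈ -0.011905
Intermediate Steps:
X = -19 (X = 3 - 1*22 = 3 - 22 = -19)
C(m) = 7 (C(m) = 5 - 1*(-2) = 5 + 2 = 7)
V(D) = (-3 + D)/(2*D) (V(D) = (-3 + D)/((2*D)) = (-3 + D)*(1/(2*D)) = (-3 + D)/(2*D))
M(B) = 18 - 2*B*(B + (-3 + B)/(2*B))
1/M(C(X)) = 1/(21 - 1*7 - 2*7**2) = 1/(21 - 7 - 2*49) = 1/(21 - 7 - 98) = 1/(-84) = -1/84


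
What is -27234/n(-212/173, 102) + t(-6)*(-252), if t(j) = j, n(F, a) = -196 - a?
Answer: 238905/149 ≈ 1603.4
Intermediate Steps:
-27234/n(-212/173, 102) + t(-6)*(-252) = -27234/(-196 - 1*102) - 6*(-252) = -27234/(-196 - 102) + 1512 = -27234/(-298) + 1512 = -27234*(-1/298) + 1512 = 13617/149 + 1512 = 238905/149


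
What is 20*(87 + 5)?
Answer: 1840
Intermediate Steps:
20*(87 + 5) = 20*92 = 1840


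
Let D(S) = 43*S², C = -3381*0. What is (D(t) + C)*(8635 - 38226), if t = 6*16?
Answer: -11726558208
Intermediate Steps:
t = 96
C = 0
(D(t) + C)*(8635 - 38226) = (43*96² + 0)*(8635 - 38226) = (43*9216 + 0)*(-29591) = (396288 + 0)*(-29591) = 396288*(-29591) = -11726558208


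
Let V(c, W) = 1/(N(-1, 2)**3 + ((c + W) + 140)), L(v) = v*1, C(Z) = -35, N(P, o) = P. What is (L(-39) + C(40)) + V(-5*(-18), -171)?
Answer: -4291/58 ≈ -73.983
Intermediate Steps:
L(v) = v
V(c, W) = 1/(139 + W + c) (V(c, W) = 1/((-1)**3 + ((c + W) + 140)) = 1/(-1 + ((W + c) + 140)) = 1/(-1 + (140 + W + c)) = 1/(139 + W + c))
(L(-39) + C(40)) + V(-5*(-18), -171) = (-39 - 35) + 1/(139 - 171 - 5*(-18)) = -74 + 1/(139 - 171 + 90) = -74 + 1/58 = -4291/58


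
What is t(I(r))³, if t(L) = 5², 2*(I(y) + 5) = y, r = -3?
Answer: 15625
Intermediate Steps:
I(y) = -5 + y/2
t(L) = 25
t(I(r))³ = 25³ = 15625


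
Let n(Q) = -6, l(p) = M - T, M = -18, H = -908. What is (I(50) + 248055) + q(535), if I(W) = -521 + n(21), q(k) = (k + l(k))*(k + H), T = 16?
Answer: 60655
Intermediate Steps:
l(p) = -34 (l(p) = -18 - 1*16 = -18 - 16 = -34)
q(k) = (-908 + k)*(-34 + k) (q(k) = (k - 34)*(k - 908) = (-34 + k)*(-908 + k) = (-908 + k)*(-34 + k))
I(W) = -527 (I(W) = -521 - 6 = -527)
(I(50) + 248055) + q(535) = (-527 + 248055) + (30872 + 535**2 - 942*535) = 247528 + (30872 + 286225 - 503970) = 247528 - 186873 = 60655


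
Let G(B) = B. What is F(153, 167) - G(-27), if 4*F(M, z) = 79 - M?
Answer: 17/2 ≈ 8.5000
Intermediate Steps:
F(M, z) = 79/4 - M/4 (F(M, z) = (79 - M)/4 = 79/4 - M/4)
F(153, 167) - G(-27) = (79/4 - 1/4*153) - 1*(-27) = (79/4 - 153/4) + 27 = -37/2 + 27 = 17/2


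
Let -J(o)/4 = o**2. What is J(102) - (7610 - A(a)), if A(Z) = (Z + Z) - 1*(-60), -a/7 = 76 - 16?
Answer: -50006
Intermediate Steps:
a = -420 (a = -7*(76 - 16) = -7*60 = -420)
A(Z) = 60 + 2*Z (A(Z) = 2*Z + 60 = 60 + 2*Z)
J(o) = -4*o**2
J(102) - (7610 - A(a)) = -4*102**2 - (7610 - (60 + 2*(-420))) = -4*10404 - (7610 - (60 - 840)) = -41616 - (7610 - 1*(-780)) = -41616 - (7610 + 780) = -41616 - 1*8390 = -41616 - 8390 = -50006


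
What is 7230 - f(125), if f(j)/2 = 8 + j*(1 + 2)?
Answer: 6464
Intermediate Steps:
f(j) = 16 + 6*j (f(j) = 2*(8 + j*(1 + 2)) = 2*(8 + j*3) = 2*(8 + 3*j) = 16 + 6*j)
7230 - f(125) = 7230 - (16 + 6*125) = 7230 - (16 + 750) = 7230 - 1*766 = 7230 - 766 = 6464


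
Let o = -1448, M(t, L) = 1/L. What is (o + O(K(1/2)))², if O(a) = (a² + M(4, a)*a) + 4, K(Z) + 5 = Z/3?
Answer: 2611925449/1296 ≈ 2.0154e+6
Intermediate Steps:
K(Z) = -5 + Z/3
O(a) = 5 + a² (O(a) = (a² + a/a) + 4 = (a² + 1) + 4 = (1 + a²) + 4 = 5 + a²)
(o + O(K(1/2)))² = (-1448 + (5 + (-5 + (⅓)/2)²))² = (-1448 + (5 + (-5 + (⅓)*(½))²))² = (-1448 + (5 + (-5 + ⅙)²))² = (-1448 + (5 + (-29/6)²))² = (-1448 + (5 + 841/36))² = (-1448 + 1021/36)² = (-51107/36)² = 2611925449/1296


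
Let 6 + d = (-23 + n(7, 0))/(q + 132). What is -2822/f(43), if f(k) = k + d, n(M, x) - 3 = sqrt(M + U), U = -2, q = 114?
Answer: -6304833384/82482719 + 694212*sqrt(5)/82482719 ≈ -76.419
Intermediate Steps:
n(M, x) = 3 + sqrt(-2 + M) (n(M, x) = 3 + sqrt(M - 2) = 3 + sqrt(-2 + M))
d = -748/123 + sqrt(5)/246 (d = -6 + (-23 + (3 + sqrt(-2 + 7)))/(114 + 132) = -6 + (-23 + (3 + sqrt(5)))/246 = -6 + (-20 + sqrt(5))*(1/246) = -6 + (-10/123 + sqrt(5)/246) = -748/123 + sqrt(5)/246 ≈ -6.0722)
f(k) = -748/123 + k + sqrt(5)/246 (f(k) = k + (-748/123 + sqrt(5)/246) = -748/123 + k + sqrt(5)/246)
-2822/f(43) = -2822/(-748/123 + 43 + sqrt(5)/246) = -2822/(4541/123 + sqrt(5)/246)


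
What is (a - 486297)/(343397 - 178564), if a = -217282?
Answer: -703579/164833 ≈ -4.2684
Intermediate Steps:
(a - 486297)/(343397 - 178564) = (-217282 - 486297)/(343397 - 178564) = -703579/164833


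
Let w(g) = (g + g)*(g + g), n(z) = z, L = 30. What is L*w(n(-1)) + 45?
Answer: 165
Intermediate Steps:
w(g) = 4*g² (w(g) = (2*g)*(2*g) = 4*g²)
L*w(n(-1)) + 45 = 30*(4*(-1)²) + 45 = 30*(4*1) + 45 = 30*4 + 45 = 120 + 45 = 165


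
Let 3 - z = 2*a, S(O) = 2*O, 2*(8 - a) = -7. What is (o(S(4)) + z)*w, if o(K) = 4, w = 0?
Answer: 0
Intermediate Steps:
a = 23/2 (a = 8 - ½*(-7) = 8 + 7/2 = 23/2 ≈ 11.500)
z = -20 (z = 3 - 2*23/2 = 3 - 1*23 = 3 - 23 = -20)
(o(S(4)) + z)*w = (4 - 20)*0 = -16*0 = 0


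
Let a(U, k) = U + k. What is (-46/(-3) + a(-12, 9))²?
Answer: 1369/9 ≈ 152.11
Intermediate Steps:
(-46/(-3) + a(-12, 9))² = (-46/(-3) + (-12 + 9))² = (-46*(-⅓) - 3)² = (46/3 - 3)² = (37/3)² = 1369/9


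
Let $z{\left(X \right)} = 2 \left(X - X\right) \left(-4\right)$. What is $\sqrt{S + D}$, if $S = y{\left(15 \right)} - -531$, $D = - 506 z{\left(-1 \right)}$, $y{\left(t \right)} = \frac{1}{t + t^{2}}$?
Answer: $\frac{\sqrt{1911615}}{60} \approx 23.044$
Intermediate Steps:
$z{\left(X \right)} = 0$ ($z{\left(X \right)} = 2 \cdot 0 \left(-4\right) = 0 \left(-4\right) = 0$)
$D = 0$ ($D = \left(-506\right) 0 = 0$)
$S = \frac{127441}{240}$ ($S = \frac{1}{15 \left(1 + 15\right)} - -531 = \frac{1}{15 \cdot 16} + 531 = \frac{1}{15} \cdot \frac{1}{16} + 531 = \frac{1}{240} + 531 = \frac{127441}{240} \approx 531.0$)
$\sqrt{S + D} = \sqrt{\frac{127441}{240} + 0} = \sqrt{\frac{127441}{240}} = \frac{\sqrt{1911615}}{60}$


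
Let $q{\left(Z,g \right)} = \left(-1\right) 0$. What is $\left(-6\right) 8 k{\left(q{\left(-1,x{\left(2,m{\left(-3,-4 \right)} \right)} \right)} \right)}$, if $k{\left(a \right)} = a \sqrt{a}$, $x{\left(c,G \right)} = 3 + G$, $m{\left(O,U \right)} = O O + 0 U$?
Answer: $0$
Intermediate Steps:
$m{\left(O,U \right)} = O^{2}$ ($m{\left(O,U \right)} = O^{2} + 0 = O^{2}$)
$q{\left(Z,g \right)} = 0$
$k{\left(a \right)} = a^{\frac{3}{2}}$
$\left(-6\right) 8 k{\left(q{\left(-1,x{\left(2,m{\left(-3,-4 \right)} \right)} \right)} \right)} = \left(-6\right) 8 \cdot 0^{\frac{3}{2}} = \left(-48\right) 0 = 0$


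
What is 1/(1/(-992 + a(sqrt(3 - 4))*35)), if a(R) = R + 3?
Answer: -887 + 35*I ≈ -887.0 + 35.0*I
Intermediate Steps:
a(R) = 3 + R
1/(1/(-992 + a(sqrt(3 - 4))*35)) = 1/(1/(-992 + (3 + sqrt(3 - 4))*35)) = 1/(1/(-992 + (3 + sqrt(-1))*35)) = 1/(1/(-992 + (3 + I)*35)) = 1/(1/(-992 + (105 + 35*I))) = 1/(1/(-887 + 35*I)) = 1/((-887 - 35*I)/787994) = -887 + 35*I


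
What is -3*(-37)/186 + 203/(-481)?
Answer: 5211/29822 ≈ 0.17474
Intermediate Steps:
-3*(-37)/186 + 203/(-481) = 111*(1/186) + 203*(-1/481) = 37/62 - 203/481 = 5211/29822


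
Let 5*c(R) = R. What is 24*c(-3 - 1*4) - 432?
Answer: -2328/5 ≈ -465.60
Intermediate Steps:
c(R) = R/5
24*c(-3 - 1*4) - 432 = 24*((-3 - 1*4)/5) - 432 = 24*((-3 - 4)/5) - 432 = 24*((1/5)*(-7)) - 432 = 24*(-7/5) - 432 = -168/5 - 432 = -2328/5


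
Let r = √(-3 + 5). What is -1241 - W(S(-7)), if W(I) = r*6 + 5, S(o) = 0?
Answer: -1246 - 6*√2 ≈ -1254.5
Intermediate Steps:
r = √2 ≈ 1.4142
W(I) = 5 + 6*√2 (W(I) = √2*6 + 5 = 6*√2 + 5 = 5 + 6*√2)
-1241 - W(S(-7)) = -1241 - (5 + 6*√2) = -1241 + (-5 - 6*√2) = -1246 - 6*√2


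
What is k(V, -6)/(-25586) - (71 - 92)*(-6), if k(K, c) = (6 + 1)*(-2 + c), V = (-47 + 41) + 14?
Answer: -1611890/12793 ≈ -126.00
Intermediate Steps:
V = 8 (V = -6 + 14 = 8)
k(K, c) = -14 + 7*c (k(K, c) = 7*(-2 + c) = -14 + 7*c)
k(V, -6)/(-25586) - (71 - 92)*(-6) = (-14 + 7*(-6))/(-25586) - (71 - 92)*(-6) = (-14 - 42)*(-1/25586) - (-21)*(-6) = -56*(-1/25586) - 1*126 = 28/12793 - 126 = -1611890/12793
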